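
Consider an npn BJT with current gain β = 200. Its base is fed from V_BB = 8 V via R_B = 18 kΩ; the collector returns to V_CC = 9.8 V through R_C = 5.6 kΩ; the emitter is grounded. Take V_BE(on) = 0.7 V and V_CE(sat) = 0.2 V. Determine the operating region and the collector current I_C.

Assume active: I_B = (8 − 0.7)/18 = 0.406 mA, giving I_C = β·I_B = 81.1 mA.
But then V_CE = 9.8 − 81.1×5.6 = -444 V < V_CE(sat) = 0.2 V — impossible in the active region.
So the transistor is saturated. With V_CE = 0.2 V, I_C = (V_CC − 0.2)/R_C = 9.6/5.6 = 1.71 mA.
Check: β·I_B = 81.1 mA > I_C = 1.71 mA, confirming saturation.

saturation; I_C ≈ 1.7 mA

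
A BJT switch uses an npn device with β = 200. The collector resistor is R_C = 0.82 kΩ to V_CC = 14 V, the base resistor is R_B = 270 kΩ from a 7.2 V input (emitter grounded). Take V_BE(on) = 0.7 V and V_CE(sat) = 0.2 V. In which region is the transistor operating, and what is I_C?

active; I_C ≈ 4.8 mA

Assume active. Base-emitter loop: I_B = (V_BB − V_BE)/R_B = (7.2 − 0.7)/270 = 0.0241 mA.
I_C = β·I_B = 200×0.0241 = 4.81 mA.
V_CE = V_CC − I_C·R_C = 14 − 4.81×0.82 = 10.1 V > V_CE(sat), so the active-region assumption holds.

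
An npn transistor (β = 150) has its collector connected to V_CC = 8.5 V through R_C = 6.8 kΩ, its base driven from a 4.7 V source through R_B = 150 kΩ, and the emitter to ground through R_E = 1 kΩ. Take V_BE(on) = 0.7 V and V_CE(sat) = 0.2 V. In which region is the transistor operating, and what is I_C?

saturation; I_C ≈ 1.1 mA

Assume active: I_B = (4.7 − 0.7)/(150 + 151×1) = 0.0133 mA, I_C = β·I_B = 1.99 mA.
Then V_CE = 8.5 − 1.99×6.8 − 2.01×1 = -7.06 V < 0.2 V — the active assumption fails.
Re-solve with V_CE = 0.2 V. KCL at the emitter: V_E/R_E = (V_BB−0.7−V_E)/R_B + (V_CC−0.2−V_E)/R_C, giving V_E = 1.08 V.
I_C = (V_CC − 0.2 − V_E)/R_C = (8.3 − 1.08)/6.8 = 1.06 mA.
Check: I_B = (4 − 1.08)/150 = 0.0195 mA, and β·I_B = 2.92 mA > I_C, confirming saturation.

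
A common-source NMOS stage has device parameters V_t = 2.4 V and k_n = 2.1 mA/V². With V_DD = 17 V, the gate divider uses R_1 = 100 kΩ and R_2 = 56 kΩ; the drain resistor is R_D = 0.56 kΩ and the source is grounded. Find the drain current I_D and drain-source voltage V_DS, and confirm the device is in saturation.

I_D ≈ 14 mA, V_DS ≈ 8.9 V

V_G = V_DD·R_2/(R_1+R_2) = 17×56/156 = 6.1 V. With the source grounded, V_GS = V_G = 6.1 V.
Assume saturation: I_D = (k_n/2)(V_GS − V_t)² = (2.1/2)×(6.1 − 2.4)² = 1.05×3.7² = 14.4 mA.
V_DS = V_DD − I_D·R_D = 17 − 14.4×0.56 = 8.94 V.
Saturation requires V_DS ≥ V_GS − V_t = 3.7 V; 8.94 ≥ 3.7 ✓.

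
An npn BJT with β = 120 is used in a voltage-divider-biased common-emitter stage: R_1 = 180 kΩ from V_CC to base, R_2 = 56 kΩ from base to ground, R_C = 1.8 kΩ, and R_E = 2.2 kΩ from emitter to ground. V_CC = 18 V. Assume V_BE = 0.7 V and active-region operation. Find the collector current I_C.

I_C ≈ 1.4 mA

Thevenize the base divider: V_Th = V_CC·R_2/(R_1+R_2) = 18×56/236 = 4.27 V, R_Th = R_1‖R_2 = 42.7 kΩ.
Base-emitter loop: V_Th = I_B·R_Th + V_BE + (β+1)I_B·R_E, so I_B = (4.27 − 0.7) / (42.7 + 121×2.2) = 0.0116 mA.
I_C = β·I_B = 120×0.0116 = 1.39 mA, and I_E = (β+1)I_B = 1.4 mA.
V_CE = V_CC − I_C·R_C − I_E·R_E = 18 − 1.39×1.8 − 1.4×2.2 = 12.4 V.
V_CE = 12.4 V > 0.2 V confirms active-region operation.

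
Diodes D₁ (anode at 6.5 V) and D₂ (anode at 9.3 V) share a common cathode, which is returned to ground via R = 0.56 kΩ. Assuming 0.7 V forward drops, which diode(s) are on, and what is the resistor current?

Only D₂ conducts; I_R ≈ 15 mA

Assume both conduct. Then node N would need to be at both 6.5−0.7 = 5.8 V and 9.3−0.7 = 8.6 V, which is impossible.
Assume only D₂ conducts: V_N = 9.3 − 0.7 = 8.6 V, so I_R = 8.6/0.56 = 15.4 mA.
Check D₁: its anode-to-cathode voltage is 6.5 − 8.6 = -2.1 V < 0.7 V, so it is off. The assumption is consistent.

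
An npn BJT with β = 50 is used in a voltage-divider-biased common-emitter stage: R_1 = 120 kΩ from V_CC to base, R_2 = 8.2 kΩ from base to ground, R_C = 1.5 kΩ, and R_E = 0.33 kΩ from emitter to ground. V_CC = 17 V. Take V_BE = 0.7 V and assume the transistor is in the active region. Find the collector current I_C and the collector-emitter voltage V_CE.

I_C ≈ 0.79 mA, V_CE ≈ 16 V

Thevenize the base divider: V_Th = V_CC·R_2/(R_1+R_2) = 17×8.2/128 = 1.09 V, R_Th = R_1‖R_2 = 7.68 kΩ.
Base-emitter loop: V_Th = I_B·R_Th + V_BE + (β+1)I_B·R_E, so I_B = (1.09 − 0.7) / (7.68 + 51×0.33) = 0.0158 mA.
I_C = β·I_B = 50×0.0158 = 0.79 mA, and I_E = (β+1)I_B = 0.806 mA.
V_CE = V_CC − I_C·R_C − I_E·R_E = 17 − 0.79×1.5 − 0.806×0.33 = 15.5 V.
V_CE = 15.5 V > 0.2 V confirms active-region operation.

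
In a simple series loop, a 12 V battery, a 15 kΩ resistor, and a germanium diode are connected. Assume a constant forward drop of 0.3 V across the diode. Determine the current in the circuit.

I ≈ 0.78 mA

KVL around the loop: 12 = V_D + I·R = 0.3 + I × 15 kΩ.
So I = (12 − 0.3) / 15 kΩ = 11.7 / 15 = 0.78 mA.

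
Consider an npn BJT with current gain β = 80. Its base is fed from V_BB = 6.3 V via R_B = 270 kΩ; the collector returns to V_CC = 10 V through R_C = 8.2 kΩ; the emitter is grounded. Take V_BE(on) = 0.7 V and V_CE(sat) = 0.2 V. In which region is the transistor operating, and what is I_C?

saturation; I_C ≈ 1.2 mA

Assume active: I_B = (6.3 − 0.7)/270 = 0.0207 mA, giving I_C = β·I_B = 1.66 mA.
But then V_CE = 10 − 1.66×8.2 = -3.61 V < V_CE(sat) = 0.2 V — impossible in the active region.
So the transistor is saturated. With V_CE = 0.2 V, I_C = (V_CC − 0.2)/R_C = 9.8/8.2 = 1.2 mA.
Check: β·I_B = 1.66 mA > I_C = 1.2 mA, confirming saturation.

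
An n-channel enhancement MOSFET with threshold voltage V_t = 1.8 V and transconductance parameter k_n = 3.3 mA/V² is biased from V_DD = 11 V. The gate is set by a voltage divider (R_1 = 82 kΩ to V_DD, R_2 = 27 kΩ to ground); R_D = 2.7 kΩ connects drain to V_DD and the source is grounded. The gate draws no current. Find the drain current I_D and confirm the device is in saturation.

I_D ≈ 1.4 mA

V_G = V_DD·R_2/(R_1+R_2) = 11×27/109 = 2.72 V. With the source grounded, V_GS = V_G = 2.72 V.
Assume saturation: I_D = (k_n/2)(V_GS − V_t)² = (3.3/2)×(2.72 − 1.8)² = 1.65×0.925² = 1.41 mA.
V_DS = V_DD − I_D·R_D = 11 − 1.41×2.7 = 7.19 V.
Saturation requires V_DS ≥ V_GS − V_t = 0.925 V; 7.19 ≥ 0.925 ✓.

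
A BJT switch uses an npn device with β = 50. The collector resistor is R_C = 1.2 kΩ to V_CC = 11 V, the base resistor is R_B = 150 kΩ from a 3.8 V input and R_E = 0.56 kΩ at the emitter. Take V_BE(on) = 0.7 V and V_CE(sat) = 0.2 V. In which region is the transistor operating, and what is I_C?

Assume active. Base-emitter loop: I_B = (V_BB − V_BE)/(R_B + (β+1)R_E) = (3.8 − 0.7)/(150 + 51×0.56) = 0.0174 mA.
I_C = β·I_B = 50×0.0174 = 0.868 mA.
V_CE = V_CC − I_C·R_C − I_E·R_E = 11 − 0.868×1.2 − 0.885×0.56 = 9.46 V > V_CE(sat), so the active-region assumption holds.

active; I_C ≈ 0.87 mA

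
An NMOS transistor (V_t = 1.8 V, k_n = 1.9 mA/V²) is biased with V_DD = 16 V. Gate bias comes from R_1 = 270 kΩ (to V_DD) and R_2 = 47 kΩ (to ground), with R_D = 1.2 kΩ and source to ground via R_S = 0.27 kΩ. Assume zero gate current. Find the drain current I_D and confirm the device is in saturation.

I_D ≈ 0.24 mA

V_G = V_DD·R_2/(R_1+R_2) = 16×47/317 = 2.37 V.
Assume saturation: I_D = (k_n/2)(V_GS − V_t)² with V_GS = V_G − I_D·R_S = 2.37 − 0.27·I_D.
Substituting gives 0.0693·I_D² − 1.29·I_D + 0.311 = 0, with roots I_D = 0.244 or 18.4 mA.
The root I_D = 18.4 mA gives V_GS = -2.61 V ≤ V_t, so take I_D = 0.244 mA.
Then V_GS = 2.31 V and V_DS = V_DD − I_D(R_D+R_S) = 16 − 0.244×1.47 = 15.6 V.
Saturation requires V_DS ≥ V_GS − V_t = 0.506 V; 15.6 ≥ 0.506 ✓.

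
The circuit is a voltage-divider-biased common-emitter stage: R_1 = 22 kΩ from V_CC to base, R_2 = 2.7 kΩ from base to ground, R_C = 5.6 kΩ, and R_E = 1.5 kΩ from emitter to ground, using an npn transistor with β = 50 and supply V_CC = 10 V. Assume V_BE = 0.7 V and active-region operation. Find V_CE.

V_CE ≈ 8.2 V

Thevenize the base divider: V_Th = V_CC·R_2/(R_1+R_2) = 10×2.7/24.7 = 1.09 V, R_Th = R_1‖R_2 = 2.4 kΩ.
Base-emitter loop: V_Th = I_B·R_Th + V_BE + (β+1)I_B·R_E, so I_B = (1.09 − 0.7) / (2.4 + 51×1.5) = 0.00498 mA.
I_C = β·I_B = 50×0.00498 = 0.249 mA, and I_E = (β+1)I_B = 0.254 mA.
V_CE = V_CC − I_C·R_C − I_E·R_E = 10 − 0.249×5.6 − 0.254×1.5 = 8.22 V.
V_CE = 8.22 V > 0.2 V confirms active-region operation.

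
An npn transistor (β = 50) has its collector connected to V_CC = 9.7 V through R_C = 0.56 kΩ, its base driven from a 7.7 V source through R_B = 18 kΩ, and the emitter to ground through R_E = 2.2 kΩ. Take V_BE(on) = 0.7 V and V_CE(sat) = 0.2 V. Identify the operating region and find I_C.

Assume active. Base-emitter loop: I_B = (V_BB − V_BE)/(R_B + (β+1)R_E) = (7.7 − 0.7)/(18 + 51×2.2) = 0.0538 mA.
I_C = β·I_B = 50×0.0538 = 2.69 mA.
V_CE = V_CC − I_C·R_C − I_E·R_E = 9.7 − 2.69×0.56 − 2.74×2.2 = 2.16 V > V_CE(sat), so the active-region assumption holds.

active; I_C ≈ 2.7 mA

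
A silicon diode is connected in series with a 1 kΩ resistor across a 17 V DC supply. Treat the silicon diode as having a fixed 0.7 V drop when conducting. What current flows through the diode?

I ≈ 16 mA

KVL around the loop: 17 = V_D + I·R = 0.7 + I × 1 kΩ.
So I = (17 − 0.7) / 1 kΩ = 16.3 / 1 = 16.3 mA.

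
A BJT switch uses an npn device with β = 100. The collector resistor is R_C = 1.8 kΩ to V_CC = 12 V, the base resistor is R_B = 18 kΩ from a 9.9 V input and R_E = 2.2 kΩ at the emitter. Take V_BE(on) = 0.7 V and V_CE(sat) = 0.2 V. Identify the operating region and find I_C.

Assume active: I_B = (9.9 − 0.7)/(18 + 101×2.2) = 0.0383 mA, I_C = β·I_B = 3.83 mA.
Then V_CE = 12 − 3.83×1.8 − 3.87×2.2 = -3.4 V < 0.2 V — the active assumption fails.
Re-solve with V_CE = 0.2 V. KCL at the emitter: V_E/R_E = (V_BB−0.7−V_E)/R_B + (V_CC−0.2−V_E)/R_C, giving V_E = 6.63 V.
I_C = (V_CC − 0.2 − V_E)/R_C = (11.8 − 6.63)/1.8 = 2.87 mA.
Check: I_B = (9.2 − 6.63)/18 = 0.143 mA, and β·I_B = 14.3 mA > I_C, confirming saturation.

saturation; I_C ≈ 2.9 mA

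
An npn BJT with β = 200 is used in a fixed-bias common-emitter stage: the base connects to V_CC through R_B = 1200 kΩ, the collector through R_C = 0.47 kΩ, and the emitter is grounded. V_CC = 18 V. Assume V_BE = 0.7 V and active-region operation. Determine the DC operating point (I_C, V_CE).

I_C ≈ 2.9 mA, V_CE ≈ 17 V

Base loop: V_CC = I_B·R_B + V_BE, so I_B = (18 − 0.7)/1200 kΩ = 0.0144 mA.
In the active region I_C = β·I_B = 200 × 0.0144 = 2.88 mA.
Collector loop: V_CE = V_CC − I_C·R_C = 18 − 2.88×0.47 = 16.6 V.
Since V_CE = 16.6 V > V_CE(sat) ≈ 0.2 V, the transistor is in the active region as assumed.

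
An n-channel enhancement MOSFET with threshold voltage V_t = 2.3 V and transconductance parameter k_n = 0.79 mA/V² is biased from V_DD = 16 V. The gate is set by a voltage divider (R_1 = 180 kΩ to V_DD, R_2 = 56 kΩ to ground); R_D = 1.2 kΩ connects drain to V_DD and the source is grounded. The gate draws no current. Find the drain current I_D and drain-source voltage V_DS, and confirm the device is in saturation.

V_G = V_DD·R_2/(R_1+R_2) = 16×56/236 = 3.8 V. With the source grounded, V_GS = V_G = 3.8 V.
Assume saturation: I_D = (k_n/2)(V_GS − V_t)² = (0.79/2)×(3.8 − 2.3)² = 0.395×1.5² = 0.885 mA.
V_DS = V_DD − I_D·R_D = 16 − 0.885×1.2 = 14.9 V.
Saturation requires V_DS ≥ V_GS − V_t = 1.5 V; 14.9 ≥ 1.5 ✓.

I_D ≈ 0.88 mA, V_DS ≈ 15 V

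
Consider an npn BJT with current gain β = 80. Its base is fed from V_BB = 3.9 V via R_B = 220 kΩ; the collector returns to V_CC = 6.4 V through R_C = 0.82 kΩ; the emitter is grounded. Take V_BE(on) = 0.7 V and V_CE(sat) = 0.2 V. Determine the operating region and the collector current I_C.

active; I_C ≈ 1.2 mA

Assume active. Base-emitter loop: I_B = (V_BB − V_BE)/R_B = (3.9 − 0.7)/220 = 0.0145 mA.
I_C = β·I_B = 80×0.0145 = 1.16 mA.
V_CE = V_CC − I_C·R_C = 6.4 − 1.16×0.82 = 5.45 V > V_CE(sat), so the active-region assumption holds.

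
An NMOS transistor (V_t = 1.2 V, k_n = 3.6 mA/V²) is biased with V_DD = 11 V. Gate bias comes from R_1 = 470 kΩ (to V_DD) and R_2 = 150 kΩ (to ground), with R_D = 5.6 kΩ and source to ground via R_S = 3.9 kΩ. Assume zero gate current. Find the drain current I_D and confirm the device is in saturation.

V_G = V_DD·R_2/(R_1+R_2) = 11×150/620 = 2.66 V.
Assume saturation: I_D = (k_n/2)(V_GS − V_t)² with V_GS = V_G − I_D·R_S = 2.66 − 3.9·I_D.
Substituting gives 27.4·I_D² − 21.5·I_D + 3.84 = 0, with roots I_D = 0.275 or 0.511 mA.
The root I_D = 0.511 mA gives V_GS = 0.667 V ≤ V_t, so take I_D = 0.275 mA.
Then V_GS = 1.59 V and V_DS = V_DD − I_D(R_D+R_S) = 11 − 0.275×9.5 = 8.39 V.
Saturation requires V_DS ≥ V_GS − V_t = 0.391 V; 8.39 ≥ 0.391 ✓.

I_D ≈ 0.27 mA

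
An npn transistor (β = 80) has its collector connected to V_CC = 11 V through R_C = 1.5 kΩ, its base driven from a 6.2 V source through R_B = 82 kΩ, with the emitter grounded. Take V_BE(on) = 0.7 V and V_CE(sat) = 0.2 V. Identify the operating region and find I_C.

Assume active. Base-emitter loop: I_B = (V_BB − V_BE)/R_B = (6.2 − 0.7)/82 = 0.0671 mA.
I_C = β·I_B = 80×0.0671 = 5.37 mA.
V_CE = V_CC − I_C·R_C = 11 − 5.37×1.5 = 2.95 V > V_CE(sat), so the active-region assumption holds.

active; I_C ≈ 5.4 mA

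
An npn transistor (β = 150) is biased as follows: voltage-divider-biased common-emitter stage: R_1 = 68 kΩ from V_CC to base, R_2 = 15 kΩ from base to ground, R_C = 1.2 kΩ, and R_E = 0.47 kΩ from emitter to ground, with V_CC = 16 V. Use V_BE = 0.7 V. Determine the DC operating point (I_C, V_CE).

Thevenize the base divider: V_Th = V_CC·R_2/(R_1+R_2) = 16×15/83 = 2.89 V, R_Th = R_1‖R_2 = 12.3 kΩ.
Base-emitter loop: V_Th = I_B·R_Th + V_BE + (β+1)I_B·R_E, so I_B = (2.89 − 0.7) / (12.3 + 151×0.47) = 0.0263 mA.
I_C = β·I_B = 150×0.0263 = 3.95 mA, and I_E = (β+1)I_B = 3.97 mA.
V_CE = V_CC − I_C·R_C − I_E·R_E = 16 − 3.95×1.2 − 3.97×0.47 = 9.39 V.
V_CE = 9.39 V > 0.2 V confirms active-region operation.

I_C ≈ 3.9 mA, V_CE ≈ 9.4 V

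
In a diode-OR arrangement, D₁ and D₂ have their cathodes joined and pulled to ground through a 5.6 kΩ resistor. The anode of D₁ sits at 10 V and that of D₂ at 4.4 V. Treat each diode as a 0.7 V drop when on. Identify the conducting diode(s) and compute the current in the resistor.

Only D₁ conducts; I_R ≈ 1.7 mA

Assume both conduct. Then node N would need to be at both 10−0.7 = 9.3 V and 4.4−0.7 = 3.7 V, which is impossible.
Assume only D₁ conducts: V_N = 10 − 0.7 = 9.3 V, so I_R = 9.3/5.6 = 1.66 mA.
Check D₂: its anode-to-cathode voltage is 4.4 − 9.3 = -4.9 V < 0.7 V, so it is off. The assumption is consistent.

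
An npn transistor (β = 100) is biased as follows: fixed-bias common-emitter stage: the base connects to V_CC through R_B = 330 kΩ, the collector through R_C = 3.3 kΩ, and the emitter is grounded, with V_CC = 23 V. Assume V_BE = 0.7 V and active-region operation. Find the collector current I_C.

I_C ≈ 6.8 mA

Base loop: V_CC = I_B·R_B + V_BE, so I_B = (23 − 0.7)/330 kΩ = 0.0676 mA.
In the active region I_C = β·I_B = 100 × 0.0676 = 6.76 mA.
Collector loop: V_CE = V_CC − I_C·R_C = 23 − 6.76×3.3 = 0.7 V.
Since V_CE = 0.7 V > V_CE(sat) ≈ 0.2 V, the transistor is in the active region as assumed.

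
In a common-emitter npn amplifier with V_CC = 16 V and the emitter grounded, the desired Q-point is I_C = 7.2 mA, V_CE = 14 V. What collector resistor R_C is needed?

Collector loop: V_CC = I_C·R_C + V_CE.
R_C = (V_CC − V_CE)/I_C = (16 − 14)/7.2 = 0.278 kΩ.

R_C ≈ 0.28 kΩ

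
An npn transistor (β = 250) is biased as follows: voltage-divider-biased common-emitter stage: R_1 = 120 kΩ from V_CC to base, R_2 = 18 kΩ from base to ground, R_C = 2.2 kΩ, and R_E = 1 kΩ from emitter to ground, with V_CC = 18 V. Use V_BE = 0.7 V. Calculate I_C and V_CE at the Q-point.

Thevenize the base divider: V_Th = V_CC·R_2/(R_1+R_2) = 18×18/138 = 2.35 V, R_Th = R_1‖R_2 = 15.7 kΩ.
Base-emitter loop: V_Th = I_B·R_Th + V_BE + (β+1)I_B·R_E, so I_B = (2.35 − 0.7) / (15.7 + 251×1) = 0.00618 mA.
I_C = β·I_B = 250×0.00618 = 1.54 mA, and I_E = (β+1)I_B = 1.55 mA.
V_CE = V_CC − I_C·R_C − I_E·R_E = 18 − 1.54×2.2 − 1.55×1 = 13.1 V.
V_CE = 13.1 V > 0.2 V confirms active-region operation.

I_C ≈ 1.5 mA, V_CE ≈ 13 V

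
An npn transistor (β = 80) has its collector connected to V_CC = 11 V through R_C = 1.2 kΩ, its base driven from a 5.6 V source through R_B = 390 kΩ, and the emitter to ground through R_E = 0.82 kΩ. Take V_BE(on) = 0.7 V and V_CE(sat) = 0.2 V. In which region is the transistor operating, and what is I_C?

active; I_C ≈ 0.86 mA

Assume active. Base-emitter loop: I_B = (V_BB − V_BE)/(R_B + (β+1)R_E) = (5.6 − 0.7)/(390 + 81×0.82) = 0.0107 mA.
I_C = β·I_B = 80×0.0107 = 0.859 mA.
V_CE = V_CC − I_C·R_C − I_E·R_E = 11 − 0.859×1.2 − 0.87×0.82 = 9.26 V > V_CE(sat), so the active-region assumption holds.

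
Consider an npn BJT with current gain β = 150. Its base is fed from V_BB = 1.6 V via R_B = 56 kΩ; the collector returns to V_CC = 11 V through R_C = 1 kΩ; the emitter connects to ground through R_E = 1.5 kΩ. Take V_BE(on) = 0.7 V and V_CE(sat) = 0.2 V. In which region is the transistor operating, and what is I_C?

active; I_C ≈ 0.48 mA

Assume active. Base-emitter loop: I_B = (V_BB − V_BE)/(R_B + (β+1)R_E) = (1.6 − 0.7)/(56 + 151×1.5) = 0.00319 mA.
I_C = β·I_B = 150×0.00319 = 0.478 mA.
V_CE = V_CC − I_C·R_C − I_E·R_E = 11 − 0.478×1 − 0.481×1.5 = 9.8 V > V_CE(sat), so the active-region assumption holds.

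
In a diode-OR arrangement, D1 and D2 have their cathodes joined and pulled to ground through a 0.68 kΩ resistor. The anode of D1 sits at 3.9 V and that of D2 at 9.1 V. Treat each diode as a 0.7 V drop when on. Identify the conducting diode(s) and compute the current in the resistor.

Assume both conduct. Then node N would need to be at both 3.9−0.7 = 3.2 V and 9.1−0.7 = 8.4 V, which is impossible.
Assume only D2 conducts: V_N = 9.1 − 0.7 = 8.4 V, so I_R = 8.4/0.68 = 12.4 mA.
Check D1: its anode-to-cathode voltage is 3.9 − 8.4 = -4.5 V < 0.7 V, so it is off. The assumption is consistent.

Only D2 conducts; I_R ≈ 12 mA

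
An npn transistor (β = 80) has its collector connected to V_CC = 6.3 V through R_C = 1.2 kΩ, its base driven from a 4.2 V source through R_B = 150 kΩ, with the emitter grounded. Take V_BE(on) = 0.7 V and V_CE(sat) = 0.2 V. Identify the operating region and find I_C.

active; I_C ≈ 1.9 mA

Assume active. Base-emitter loop: I_B = (V_BB − V_BE)/R_B = (4.2 − 0.7)/150 = 0.0233 mA.
I_C = β·I_B = 80×0.0233 = 1.87 mA.
V_CE = V_CC − I_C·R_C = 6.3 − 1.87×1.2 = 4.06 V > V_CE(sat), so the active-region assumption holds.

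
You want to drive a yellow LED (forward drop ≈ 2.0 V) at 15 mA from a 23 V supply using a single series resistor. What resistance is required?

The resistor drops V_S − V_D = 23 − 2.0 = 21 V at 15 mA.
R = 21 V / 15 mA = 1.4 kΩ.

R ≈ 1.4 kΩ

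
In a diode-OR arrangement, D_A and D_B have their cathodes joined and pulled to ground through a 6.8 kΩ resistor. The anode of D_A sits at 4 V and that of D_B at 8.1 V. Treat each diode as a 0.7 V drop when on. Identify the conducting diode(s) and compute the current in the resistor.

Assume both conduct. Then node N would need to be at both 4−0.7 = 3.3 V and 8.1−0.7 = 7.4 V, which is impossible.
Assume only D_B conducts: V_N = 8.1 − 0.7 = 7.4 V, so I_R = 7.4/6.8 = 1.09 mA.
Check D_A: its anode-to-cathode voltage is 4 − 7.4 = -3.4 V < 0.7 V, so it is off. The assumption is consistent.

Only D_B conducts; I_R ≈ 1.1 mA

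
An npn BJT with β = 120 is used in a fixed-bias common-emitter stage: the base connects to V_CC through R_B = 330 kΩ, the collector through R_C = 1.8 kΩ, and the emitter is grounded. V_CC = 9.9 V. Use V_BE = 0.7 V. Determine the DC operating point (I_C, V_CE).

Base loop: V_CC = I_B·R_B + V_BE, so I_B = (9.9 − 0.7)/330 kΩ = 0.0279 mA.
In the active region I_C = β·I_B = 120 × 0.0279 = 3.35 mA.
Collector loop: V_CE = V_CC − I_C·R_C = 9.9 − 3.35×1.8 = 3.88 V.
Since V_CE = 3.88 V > V_CE(sat) ≈ 0.2 V, the transistor is in the active region as assumed.

I_C ≈ 3.3 mA, V_CE ≈ 3.9 V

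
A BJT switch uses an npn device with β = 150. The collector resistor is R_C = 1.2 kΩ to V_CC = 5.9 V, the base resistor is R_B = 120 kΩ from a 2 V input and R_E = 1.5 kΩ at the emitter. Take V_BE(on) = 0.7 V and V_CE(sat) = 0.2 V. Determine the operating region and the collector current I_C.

active; I_C ≈ 0.56 mA

Assume active. Base-emitter loop: I_B = (V_BB − V_BE)/(R_B + (β+1)R_E) = (2 − 0.7)/(120 + 151×1.5) = 0.00375 mA.
I_C = β·I_B = 150×0.00375 = 0.563 mA.
V_CE = V_CC − I_C·R_C − I_E·R_E = 5.9 − 0.563×1.2 − 0.567×1.5 = 4.37 V > V_CE(sat), so the active-region assumption holds.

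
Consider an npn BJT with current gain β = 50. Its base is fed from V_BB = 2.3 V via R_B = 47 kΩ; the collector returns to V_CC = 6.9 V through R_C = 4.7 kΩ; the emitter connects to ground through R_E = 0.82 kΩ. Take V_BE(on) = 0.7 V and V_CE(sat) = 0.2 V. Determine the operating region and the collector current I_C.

active; I_C ≈ 0.9 mA

Assume active. Base-emitter loop: I_B = (V_BB − V_BE)/(R_B + (β+1)R_E) = (2.3 − 0.7)/(47 + 51×0.82) = 0.018 mA.
I_C = β·I_B = 50×0.018 = 0.901 mA.
V_CE = V_CC − I_C·R_C − I_E·R_E = 6.9 − 0.901×4.7 − 0.919×0.82 = 1.91 V > V_CE(sat), so the active-region assumption holds.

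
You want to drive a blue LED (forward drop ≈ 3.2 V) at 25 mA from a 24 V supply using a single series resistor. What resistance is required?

The resistor drops V_S − V_D = 24 − 3.2 = 20.8 V at 25 mA.
R = 20.8 V / 25 mA = 0.832 kΩ.

R ≈ 0.83 kΩ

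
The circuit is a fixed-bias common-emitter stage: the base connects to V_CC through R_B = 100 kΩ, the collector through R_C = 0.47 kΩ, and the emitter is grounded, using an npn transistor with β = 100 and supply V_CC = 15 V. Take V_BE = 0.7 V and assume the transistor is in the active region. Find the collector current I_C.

I_C ≈ 14 mA

Base loop: V_CC = I_B·R_B + V_BE, so I_B = (15 − 0.7)/100 kΩ = 0.143 mA.
In the active region I_C = β·I_B = 100 × 0.143 = 14.3 mA.
Collector loop: V_CE = V_CC − I_C·R_C = 15 − 14.3×0.47 = 8.28 V.
Since V_CE = 8.28 V > V_CE(sat) ≈ 0.2 V, the transistor is in the active region as assumed.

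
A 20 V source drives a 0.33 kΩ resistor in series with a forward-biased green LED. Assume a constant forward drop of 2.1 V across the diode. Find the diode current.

KVL around the loop: 20 = V_D + I·R = 2.1 + I × 0.33 kΩ.
So I = (20 − 2.1) / 0.33 kΩ = 17.9 / 0.33 = 54.2 mA.

I ≈ 54 mA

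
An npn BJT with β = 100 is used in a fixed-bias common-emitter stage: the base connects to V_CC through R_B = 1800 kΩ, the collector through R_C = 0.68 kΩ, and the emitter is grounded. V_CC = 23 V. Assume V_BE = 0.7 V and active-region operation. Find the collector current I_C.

Base loop: V_CC = I_B·R_B + V_BE, so I_B = (23 − 0.7)/1800 kΩ = 0.0124 mA.
In the active region I_C = β·I_B = 100 × 0.0124 = 1.24 mA.
Collector loop: V_CE = V_CC − I_C·R_C = 23 − 1.24×0.68 = 22.2 V.
Since V_CE = 22.2 V > V_CE(sat) ≈ 0.2 V, the transistor is in the active region as assumed.

I_C ≈ 1.2 mA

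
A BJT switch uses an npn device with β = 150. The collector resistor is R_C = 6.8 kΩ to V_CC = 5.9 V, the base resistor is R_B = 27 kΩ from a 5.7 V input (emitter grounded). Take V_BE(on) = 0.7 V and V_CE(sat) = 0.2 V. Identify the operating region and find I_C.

Assume active: I_B = (5.7 − 0.7)/27 = 0.185 mA, giving I_C = β·I_B = 27.8 mA.
But then V_CE = 5.9 − 27.8×6.8 = -183 V < V_CE(sat) = 0.2 V — impossible in the active region.
So the transistor is saturated. With V_CE = 0.2 V, I_C = (V_CC − 0.2)/R_C = 5.7/6.8 = 0.838 mA.
Check: β·I_B = 27.8 mA > I_C = 0.838 mA, confirming saturation.

saturation; I_C ≈ 0.84 mA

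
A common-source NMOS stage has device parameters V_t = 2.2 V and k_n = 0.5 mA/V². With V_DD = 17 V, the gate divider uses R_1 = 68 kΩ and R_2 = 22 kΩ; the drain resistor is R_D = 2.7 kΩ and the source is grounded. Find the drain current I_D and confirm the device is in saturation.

I_D ≈ 0.96 mA

V_G = V_DD·R_2/(R_1+R_2) = 17×22/90 = 4.16 V. With the source grounded, V_GS = V_G = 4.16 V.
Assume saturation: I_D = (k_n/2)(V_GS − V_t)² = (0.5/2)×(4.16 − 2.2)² = 0.25×1.96² = 0.956 mA.
V_DS = V_DD − I_D·R_D = 17 − 0.956×2.7 = 14.4 V.
Saturation requires V_DS ≥ V_GS − V_t = 1.96 V; 14.4 ≥ 1.96 ✓.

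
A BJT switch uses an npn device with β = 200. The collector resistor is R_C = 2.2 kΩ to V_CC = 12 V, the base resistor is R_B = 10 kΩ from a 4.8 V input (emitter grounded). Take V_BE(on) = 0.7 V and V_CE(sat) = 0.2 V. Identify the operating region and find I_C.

Assume active: I_B = (4.8 − 0.7)/10 = 0.41 mA, giving I_C = β·I_B = 82 mA.
But then V_CE = 12 − 82×2.2 = -168 V < V_CE(sat) = 0.2 V — impossible in the active region.
So the transistor is saturated. With V_CE = 0.2 V, I_C = (V_CC − 0.2)/R_C = 11.8/2.2 = 5.36 mA.
Check: β·I_B = 82 mA > I_C = 5.36 mA, confirming saturation.

saturation; I_C ≈ 5.4 mA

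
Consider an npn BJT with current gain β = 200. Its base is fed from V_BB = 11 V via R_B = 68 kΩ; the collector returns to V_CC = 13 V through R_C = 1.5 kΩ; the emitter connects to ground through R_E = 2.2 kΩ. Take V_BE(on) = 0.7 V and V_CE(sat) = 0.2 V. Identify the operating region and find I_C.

Assume active: I_B = (11 − 0.7)/(68 + 201×2.2) = 0.0202 mA, I_C = β·I_B = 4.04 mA.
Then V_CE = 13 − 4.04×1.5 − 4.06×2.2 = -1.98 V < 0.2 V — the active assumption fails.
Re-solve with V_CE = 0.2 V. KCL at the emitter: V_E/R_E = (V_BB−0.7−V_E)/R_B + (V_CC−0.2−V_E)/R_C, giving V_E = 7.65 V.
I_C = (V_CC − 0.2 − V_E)/R_C = (12.8 − 7.65)/1.5 = 3.44 mA.
Check: I_B = (10.3 − 7.65)/68 = 0.039 mA, and β·I_B = 7.81 mA > I_C, confirming saturation.

saturation; I_C ≈ 3.4 mA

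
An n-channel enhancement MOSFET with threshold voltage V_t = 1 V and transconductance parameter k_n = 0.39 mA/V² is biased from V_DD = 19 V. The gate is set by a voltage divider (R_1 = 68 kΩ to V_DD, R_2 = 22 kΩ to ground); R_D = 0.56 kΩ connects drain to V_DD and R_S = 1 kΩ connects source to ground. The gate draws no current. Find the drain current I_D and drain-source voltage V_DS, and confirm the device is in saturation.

I_D ≈ 1.2 mA, V_DS ≈ 17 V

V_G = V_DD·R_2/(R_1+R_2) = 19×22/90 = 4.64 V.
Assume saturation: I_D = (k_n/2)(V_GS − V_t)² with V_GS = V_G − I_D·R_S = 4.64 − 1·I_D.
Substituting gives 0.195·I_D² − 2.42·I_D + 2.59 = 0, with roots I_D = 1.18 or 11.2 mA.
The root I_D = 11.2 mA gives V_GS = -6.59 V ≤ V_t, so take I_D = 1.18 mA.
Then V_GS = 3.46 V and V_DS = V_DD − I_D(R_D+R_S) = 19 − 1.18×1.56 = 17.2 V.
Saturation requires V_DS ≥ V_GS − V_t = 2.46 V; 17.2 ≥ 2.46 ✓.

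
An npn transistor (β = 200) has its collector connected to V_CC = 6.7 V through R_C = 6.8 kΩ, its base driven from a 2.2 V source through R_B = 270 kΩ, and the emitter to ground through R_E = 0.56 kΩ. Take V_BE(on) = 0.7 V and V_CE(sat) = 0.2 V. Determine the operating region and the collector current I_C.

Assume active. Base-emitter loop: I_B = (V_BB − V_BE)/(R_B + (β+1)R_E) = (2.2 − 0.7)/(270 + 201×0.56) = 0.00392 mA.
I_C = β·I_B = 200×0.00392 = 0.784 mA.
V_CE = V_CC − I_C·R_C − I_E·R_E = 6.7 − 0.784×6.8 − 0.788×0.56 = 0.926 V > V_CE(sat), so the active-region assumption holds.

active; I_C ≈ 0.78 mA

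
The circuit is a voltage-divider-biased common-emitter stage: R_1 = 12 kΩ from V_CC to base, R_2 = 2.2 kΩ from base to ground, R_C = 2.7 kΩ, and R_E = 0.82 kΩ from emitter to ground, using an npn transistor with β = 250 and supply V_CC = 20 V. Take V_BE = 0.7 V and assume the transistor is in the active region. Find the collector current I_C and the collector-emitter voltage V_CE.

I_C ≈ 2.9 mA, V_CE ≈ 9.8 V

Thevenize the base divider: V_Th = V_CC·R_2/(R_1+R_2) = 20×2.2/14.2 = 3.1 V, R_Th = R_1‖R_2 = 1.86 kΩ.
Base-emitter loop: V_Th = I_B·R_Th + V_BE + (β+1)I_B·R_E, so I_B = (3.1 − 0.7) / (1.86 + 251×0.82) = 0.0115 mA.
I_C = β·I_B = 250×0.0115 = 2.89 mA, and I_E = (β+1)I_B = 2.9 mA.
V_CE = V_CC − I_C·R_C − I_E·R_E = 20 − 2.89×2.7 − 2.9×0.82 = 9.83 V.
V_CE = 9.83 V > 0.2 V confirms active-region operation.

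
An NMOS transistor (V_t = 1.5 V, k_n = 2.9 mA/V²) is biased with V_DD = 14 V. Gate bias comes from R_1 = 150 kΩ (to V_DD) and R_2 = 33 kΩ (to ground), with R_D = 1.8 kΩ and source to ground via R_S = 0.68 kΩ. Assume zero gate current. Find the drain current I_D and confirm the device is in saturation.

I_D ≈ 0.58 mA

V_G = V_DD·R_2/(R_1+R_2) = 14×33/183 = 2.52 V.
Assume saturation: I_D = (k_n/2)(V_GS − V_t)² with V_GS = V_G − I_D·R_S = 2.52 − 0.68·I_D.
Substituting gives 0.67·I_D² − 3.02·I_D + 1.52 = 0, with roots I_D = 0.578 or 3.93 mA.
The root I_D = 3.93 mA gives V_GS = -0.146 V ≤ V_t, so take I_D = 0.578 mA.
Then V_GS = 2.13 V and V_DS = V_DD − I_D(R_D+R_S) = 14 − 0.578×2.48 = 12.6 V.
Saturation requires V_DS ≥ V_GS − V_t = 0.631 V; 12.6 ≥ 0.631 ✓.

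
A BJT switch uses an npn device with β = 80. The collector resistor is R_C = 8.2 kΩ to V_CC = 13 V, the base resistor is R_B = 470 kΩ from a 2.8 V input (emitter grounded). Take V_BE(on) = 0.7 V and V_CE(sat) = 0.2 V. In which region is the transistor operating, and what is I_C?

active; I_C ≈ 0.36 mA

Assume active. Base-emitter loop: I_B = (V_BB − V_BE)/R_B = (2.8 − 0.7)/470 = 0.00447 mA.
I_C = β·I_B = 80×0.00447 = 0.357 mA.
V_CE = V_CC − I_C·R_C = 13 − 0.357×8.2 = 10.1 V > V_CE(sat), so the active-region assumption holds.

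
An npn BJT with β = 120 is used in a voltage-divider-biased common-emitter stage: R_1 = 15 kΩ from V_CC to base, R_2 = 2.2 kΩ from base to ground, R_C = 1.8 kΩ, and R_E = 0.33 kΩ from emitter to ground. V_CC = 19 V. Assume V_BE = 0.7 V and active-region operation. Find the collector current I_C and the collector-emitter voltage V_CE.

I_C ≈ 5 mA, V_CE ≈ 8.4 V

Thevenize the base divider: V_Th = V_CC·R_2/(R_1+R_2) = 19×2.2/17.2 = 2.43 V, R_Th = R_1‖R_2 = 1.92 kΩ.
Base-emitter loop: V_Th = I_B·R_Th + V_BE + (β+1)I_B·R_E, so I_B = (2.43 − 0.7) / (1.92 + 121×0.33) = 0.0413 mA.
I_C = β·I_B = 120×0.0413 = 4.96 mA, and I_E = (β+1)I_B = 5 mA.
V_CE = V_CC − I_C·R_C − I_E·R_E = 19 − 4.96×1.8 − 5×0.33 = 8.42 V.
V_CE = 8.42 V > 0.2 V confirms active-region operation.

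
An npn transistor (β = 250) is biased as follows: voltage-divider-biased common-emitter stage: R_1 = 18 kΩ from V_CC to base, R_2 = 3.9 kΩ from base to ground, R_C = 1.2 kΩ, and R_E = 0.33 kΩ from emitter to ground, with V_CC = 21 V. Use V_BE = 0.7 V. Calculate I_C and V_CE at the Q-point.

I_C ≈ 8.8 mA, V_CE ≈ 7.5 V

Thevenize the base divider: V_Th = V_CC·R_2/(R_1+R_2) = 21×3.9/21.9 = 3.74 V, R_Th = R_1‖R_2 = 3.21 kΩ.
Base-emitter loop: V_Th = I_B·R_Th + V_BE + (β+1)I_B·R_E, so I_B = (3.74 − 0.7) / (3.21 + 251×0.33) = 0.0353 mA.
I_C = β·I_B = 250×0.0353 = 8.83 mA, and I_E = (β+1)I_B = 8.87 mA.
V_CE = V_CC − I_C·R_C − I_E·R_E = 21 − 8.83×1.2 − 8.87×0.33 = 7.47 V.
V_CE = 7.47 V > 0.2 V confirms active-region operation.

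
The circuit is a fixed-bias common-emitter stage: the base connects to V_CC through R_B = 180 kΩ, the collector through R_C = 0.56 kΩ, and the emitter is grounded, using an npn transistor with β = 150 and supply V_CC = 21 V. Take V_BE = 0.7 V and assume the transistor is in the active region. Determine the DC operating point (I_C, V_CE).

Base loop: V_CC = I_B·R_B + V_BE, so I_B = (21 − 0.7)/180 kΩ = 0.113 mA.
In the active region I_C = β·I_B = 150 × 0.113 = 16.9 mA.
Collector loop: V_CE = V_CC − I_C·R_C = 21 − 16.9×0.56 = 11.5 V.
Since V_CE = 11.5 V > V_CE(sat) ≈ 0.2 V, the transistor is in the active region as assumed.

I_C ≈ 17 mA, V_CE ≈ 12 V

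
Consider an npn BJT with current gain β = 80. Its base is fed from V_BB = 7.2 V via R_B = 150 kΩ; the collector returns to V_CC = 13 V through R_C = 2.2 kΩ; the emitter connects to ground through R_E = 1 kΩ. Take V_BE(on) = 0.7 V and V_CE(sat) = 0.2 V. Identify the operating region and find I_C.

active; I_C ≈ 2.3 mA

Assume active. Base-emitter loop: I_B = (V_BB − V_BE)/(R_B + (β+1)R_E) = (7.2 − 0.7)/(150 + 81×1) = 0.0281 mA.
I_C = β·I_B = 80×0.0281 = 2.25 mA.
V_CE = V_CC − I_C·R_C − I_E·R_E = 13 − 2.25×2.2 − 2.28×1 = 5.77 V > V_CE(sat), so the active-region assumption holds.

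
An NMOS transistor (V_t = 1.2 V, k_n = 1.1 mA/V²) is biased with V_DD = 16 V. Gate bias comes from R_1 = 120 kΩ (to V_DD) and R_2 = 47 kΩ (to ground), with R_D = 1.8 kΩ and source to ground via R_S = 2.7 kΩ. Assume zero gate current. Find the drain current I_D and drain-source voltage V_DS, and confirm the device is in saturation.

I_D ≈ 0.78 mA, V_DS ≈ 12 V

V_G = V_DD·R_2/(R_1+R_2) = 16×47/167 = 4.5 V.
Assume saturation: I_D = (k_n/2)(V_GS − V_t)² with V_GS = V_G − I_D·R_S = 4.5 − 2.7·I_D.
Substituting gives 4.01·I_D² − 10.8·I_D + 6 = 0, with roots I_D = 0.782 or 1.91 mA.
The root I_D = 1.91 mA gives V_GS = -0.666 V ≤ V_t, so take I_D = 0.782 mA.
Then V_GS = 2.39 V and V_DS = V_DD − I_D(R_D+R_S) = 16 − 0.782×4.5 = 12.5 V.
Saturation requires V_DS ≥ V_GS − V_t = 1.19 V; 12.5 ≥ 1.19 ✓.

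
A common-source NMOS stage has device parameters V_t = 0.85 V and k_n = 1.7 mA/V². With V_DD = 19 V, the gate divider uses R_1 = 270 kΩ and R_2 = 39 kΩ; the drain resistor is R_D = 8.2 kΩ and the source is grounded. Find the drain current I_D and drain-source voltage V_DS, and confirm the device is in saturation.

V_G = V_DD·R_2/(R_1+R_2) = 19×39/309 = 2.4 V. With the source grounded, V_GS = V_G = 2.4 V.
Assume saturation: I_D = (k_n/2)(V_GS − V_t)² = (1.7/2)×(2.4 − 0.85)² = 0.85×1.55² = 2.04 mA.
V_DS = V_DD − I_D·R_D = 19 − 2.04×8.2 = 2.3 V.
Saturation requires V_DS ≥ V_GS − V_t = 1.55 V; 2.3 ≥ 1.55 ✓.

I_D ≈ 2 mA, V_DS ≈ 2.3 V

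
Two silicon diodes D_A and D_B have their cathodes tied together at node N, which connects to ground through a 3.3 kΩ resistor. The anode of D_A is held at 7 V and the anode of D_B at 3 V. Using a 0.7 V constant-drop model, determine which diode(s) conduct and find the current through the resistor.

Only D_A conducts; I_R ≈ 1.9 mA

Assume both conduct. Then node N would need to be at both 7−0.7 = 6.3 V and 3−0.7 = 2.3 V, which is impossible.
Assume only D_A conducts: V_N = 7 − 0.7 = 6.3 V, so I_R = 6.3/3.3 = 1.91 mA.
Check D_B: its anode-to-cathode voltage is 3 − 6.3 = -3.3 V < 0.7 V, so it is off. The assumption is consistent.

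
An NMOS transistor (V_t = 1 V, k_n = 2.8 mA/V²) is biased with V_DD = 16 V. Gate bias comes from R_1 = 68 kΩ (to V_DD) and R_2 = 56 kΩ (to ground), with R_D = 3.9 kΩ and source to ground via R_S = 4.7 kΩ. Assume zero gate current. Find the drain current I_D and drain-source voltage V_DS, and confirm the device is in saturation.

I_D ≈ 1.1 mA, V_DS ≈ 6.3 V

V_G = V_DD·R_2/(R_1+R_2) = 16×56/124 = 7.23 V.
Assume saturation: I_D = (k_n/2)(V_GS − V_t)² with V_GS = V_G − I_D·R_S = 7.23 − 4.7·I_D.
Substituting gives 30.9·I_D² − 82.9·I_D + 54.3 = 0, with roots I_D = 1.13 or 1.55 mA.
The root I_D = 1.55 mA gives V_GS = -0.0517 V ≤ V_t, so take I_D = 1.13 mA.
Then V_GS = 1.9 V and V_DS = V_DD − I_D(R_D+R_S) = 16 − 1.13×8.6 = 6.25 V.
Saturation requires V_DS ≥ V_GS − V_t = 0.9 V; 6.25 ≥ 0.9 ✓.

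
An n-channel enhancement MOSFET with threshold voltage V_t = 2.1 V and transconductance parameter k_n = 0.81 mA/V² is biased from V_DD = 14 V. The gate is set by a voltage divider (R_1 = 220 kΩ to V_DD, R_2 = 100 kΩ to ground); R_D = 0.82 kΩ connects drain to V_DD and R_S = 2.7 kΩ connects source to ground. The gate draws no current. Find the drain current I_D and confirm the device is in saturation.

I_D ≈ 0.45 mA

V_G = V_DD·R_2/(R_1+R_2) = 14×100/320 = 4.38 V.
Assume saturation: I_D = (k_n/2)(V_GS − V_t)² with V_GS = V_G − I_D·R_S = 4.38 − 2.7·I_D.
Substituting gives 2.95·I_D² − 5.98·I_D + 2.1 = 0, with roots I_D = 0.452 or 1.57 mA.
The root I_D = 1.57 mA gives V_GS = 0.13 V ≤ V_t, so take I_D = 0.452 mA.
Then V_GS = 3.16 V and V_DS = V_DD − I_D(R_D+R_S) = 14 − 0.452×3.52 = 12.4 V.
Saturation requires V_DS ≥ V_GS − V_t = 1.06 V; 12.4 ≥ 1.06 ✓.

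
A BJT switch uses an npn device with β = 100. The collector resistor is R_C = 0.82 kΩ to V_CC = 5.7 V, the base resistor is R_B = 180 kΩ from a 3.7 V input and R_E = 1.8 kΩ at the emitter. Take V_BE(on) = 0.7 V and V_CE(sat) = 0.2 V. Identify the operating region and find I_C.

active; I_C ≈ 0.83 mA

Assume active. Base-emitter loop: I_B = (V_BB − V_BE)/(R_B + (β+1)R_E) = (3.7 − 0.7)/(180 + 101×1.8) = 0.00829 mA.
I_C = β·I_B = 100×0.00829 = 0.829 mA.
V_CE = V_CC − I_C·R_C − I_E·R_E = 5.7 − 0.829×0.82 − 0.837×1.8 = 3.51 V > V_CE(sat), so the active-region assumption holds.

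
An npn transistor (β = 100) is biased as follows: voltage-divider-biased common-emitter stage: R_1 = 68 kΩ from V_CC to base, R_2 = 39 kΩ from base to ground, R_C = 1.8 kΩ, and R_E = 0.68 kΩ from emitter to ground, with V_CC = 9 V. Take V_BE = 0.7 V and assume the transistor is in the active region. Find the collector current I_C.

I_C ≈ 2.8 mA

Thevenize the base divider: V_Th = V_CC·R_2/(R_1+R_2) = 9×39/107 = 3.28 V, R_Th = R_1‖R_2 = 24.8 kΩ.
Base-emitter loop: V_Th = I_B·R_Th + V_BE + (β+1)I_B·R_E, so I_B = (3.28 − 0.7) / (24.8 + 101×0.68) = 0.0276 mA.
I_C = β·I_B = 100×0.0276 = 2.76 mA, and I_E = (β+1)I_B = 2.79 mA.
V_CE = V_CC − I_C·R_C − I_E·R_E = 9 − 2.76×1.8 − 2.79×0.68 = 2.13 V.
V_CE = 2.13 V > 0.2 V confirms active-region operation.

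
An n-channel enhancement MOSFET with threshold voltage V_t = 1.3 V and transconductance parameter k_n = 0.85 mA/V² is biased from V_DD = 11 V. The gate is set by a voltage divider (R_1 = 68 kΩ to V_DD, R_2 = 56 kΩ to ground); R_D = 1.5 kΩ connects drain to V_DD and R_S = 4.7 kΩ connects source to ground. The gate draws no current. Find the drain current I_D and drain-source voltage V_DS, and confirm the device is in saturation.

V_G = V_DD·R_2/(R_1+R_2) = 11×56/124 = 4.97 V.
Assume saturation: I_D = (k_n/2)(V_GS − V_t)² with V_GS = V_G − I_D·R_S = 4.97 − 4.7·I_D.
Substituting gives 9.39·I_D² − 15.7·I_D + 5.72 = 0, with roots I_D = 0.54 or 1.13 mA.
The root I_D = 1.13 mA gives V_GS = -0.328 V ≤ V_t, so take I_D = 0.54 mA.
Then V_GS = 2.43 V and V_DS = V_DD − I_D(R_D+R_S) = 11 − 0.54×6.2 = 7.65 V.
Saturation requires V_DS ≥ V_GS − V_t = 1.13 V; 7.65 ≥ 1.13 ✓.

I_D ≈ 0.54 mA, V_DS ≈ 7.6 V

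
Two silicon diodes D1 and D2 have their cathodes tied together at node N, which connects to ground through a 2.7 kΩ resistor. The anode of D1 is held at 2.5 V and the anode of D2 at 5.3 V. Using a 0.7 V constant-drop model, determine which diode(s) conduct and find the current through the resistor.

Only D2 conducts; I_R ≈ 1.7 mA

Assume both conduct. Then node N would need to be at both 2.5−0.7 = 1.8 V and 5.3−0.7 = 4.6 V, which is impossible.
Assume only D2 conducts: V_N = 5.3 − 0.7 = 4.6 V, so I_R = 4.6/2.7 = 1.7 mA.
Check D1: its anode-to-cathode voltage is 2.5 − 4.6 = -2.1 V < 0.7 V, so it is off. The assumption is consistent.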